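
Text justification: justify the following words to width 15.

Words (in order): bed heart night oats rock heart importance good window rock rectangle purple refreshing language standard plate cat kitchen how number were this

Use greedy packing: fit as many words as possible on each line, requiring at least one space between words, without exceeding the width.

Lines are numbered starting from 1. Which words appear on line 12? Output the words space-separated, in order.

Answer: this

Derivation:
Line 1: ['bed', 'heart', 'night'] (min_width=15, slack=0)
Line 2: ['oats', 'rock', 'heart'] (min_width=15, slack=0)
Line 3: ['importance', 'good'] (min_width=15, slack=0)
Line 4: ['window', 'rock'] (min_width=11, slack=4)
Line 5: ['rectangle'] (min_width=9, slack=6)
Line 6: ['purple'] (min_width=6, slack=9)
Line 7: ['refreshing'] (min_width=10, slack=5)
Line 8: ['language'] (min_width=8, slack=7)
Line 9: ['standard', 'plate'] (min_width=14, slack=1)
Line 10: ['cat', 'kitchen', 'how'] (min_width=15, slack=0)
Line 11: ['number', 'were'] (min_width=11, slack=4)
Line 12: ['this'] (min_width=4, slack=11)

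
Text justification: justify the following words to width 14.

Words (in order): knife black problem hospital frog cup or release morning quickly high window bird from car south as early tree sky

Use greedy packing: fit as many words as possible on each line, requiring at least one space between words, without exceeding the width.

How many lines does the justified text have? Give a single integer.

Line 1: ['knife', 'black'] (min_width=11, slack=3)
Line 2: ['problem'] (min_width=7, slack=7)
Line 3: ['hospital', 'frog'] (min_width=13, slack=1)
Line 4: ['cup', 'or', 'release'] (min_width=14, slack=0)
Line 5: ['morning'] (min_width=7, slack=7)
Line 6: ['quickly', 'high'] (min_width=12, slack=2)
Line 7: ['window', 'bird'] (min_width=11, slack=3)
Line 8: ['from', 'car', 'south'] (min_width=14, slack=0)
Line 9: ['as', 'early', 'tree'] (min_width=13, slack=1)
Line 10: ['sky'] (min_width=3, slack=11)
Total lines: 10

Answer: 10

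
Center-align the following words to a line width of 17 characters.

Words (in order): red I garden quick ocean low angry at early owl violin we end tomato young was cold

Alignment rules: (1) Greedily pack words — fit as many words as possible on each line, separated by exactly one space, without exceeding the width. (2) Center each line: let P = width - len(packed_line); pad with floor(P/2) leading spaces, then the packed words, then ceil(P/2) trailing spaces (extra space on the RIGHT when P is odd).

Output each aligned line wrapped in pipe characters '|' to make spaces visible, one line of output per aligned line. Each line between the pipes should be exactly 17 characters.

Line 1: ['red', 'I', 'garden'] (min_width=12, slack=5)
Line 2: ['quick', 'ocean', 'low'] (min_width=15, slack=2)
Line 3: ['angry', 'at', 'early'] (min_width=14, slack=3)
Line 4: ['owl', 'violin', 'we', 'end'] (min_width=17, slack=0)
Line 5: ['tomato', 'young', 'was'] (min_width=16, slack=1)
Line 6: ['cold'] (min_width=4, slack=13)

Answer: |  red I garden   |
| quick ocean low |
| angry at early  |
|owl violin we end|
|tomato young was |
|      cold       |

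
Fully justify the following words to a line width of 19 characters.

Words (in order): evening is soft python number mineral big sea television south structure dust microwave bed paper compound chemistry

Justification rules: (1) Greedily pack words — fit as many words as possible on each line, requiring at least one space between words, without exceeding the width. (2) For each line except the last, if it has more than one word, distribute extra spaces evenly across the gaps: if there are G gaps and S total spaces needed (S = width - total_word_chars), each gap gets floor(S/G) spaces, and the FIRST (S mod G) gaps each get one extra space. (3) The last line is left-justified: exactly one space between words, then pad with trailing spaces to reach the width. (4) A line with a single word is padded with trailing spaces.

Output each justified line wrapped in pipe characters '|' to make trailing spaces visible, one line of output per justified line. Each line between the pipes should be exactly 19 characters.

Line 1: ['evening', 'is', 'soft'] (min_width=15, slack=4)
Line 2: ['python', 'number'] (min_width=13, slack=6)
Line 3: ['mineral', 'big', 'sea'] (min_width=15, slack=4)
Line 4: ['television', 'south'] (min_width=16, slack=3)
Line 5: ['structure', 'dust'] (min_width=14, slack=5)
Line 6: ['microwave', 'bed', 'paper'] (min_width=19, slack=0)
Line 7: ['compound', 'chemistry'] (min_width=18, slack=1)

Answer: |evening   is   soft|
|python       number|
|mineral   big   sea|
|television    south|
|structure      dust|
|microwave bed paper|
|compound chemistry |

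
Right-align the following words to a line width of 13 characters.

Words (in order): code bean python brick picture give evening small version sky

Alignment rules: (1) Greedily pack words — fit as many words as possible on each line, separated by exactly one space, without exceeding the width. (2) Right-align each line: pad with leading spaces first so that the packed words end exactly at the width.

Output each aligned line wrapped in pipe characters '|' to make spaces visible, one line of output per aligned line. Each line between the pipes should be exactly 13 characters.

Answer: |    code bean|
| python brick|
| picture give|
|evening small|
|  version sky|

Derivation:
Line 1: ['code', 'bean'] (min_width=9, slack=4)
Line 2: ['python', 'brick'] (min_width=12, slack=1)
Line 3: ['picture', 'give'] (min_width=12, slack=1)
Line 4: ['evening', 'small'] (min_width=13, slack=0)
Line 5: ['version', 'sky'] (min_width=11, slack=2)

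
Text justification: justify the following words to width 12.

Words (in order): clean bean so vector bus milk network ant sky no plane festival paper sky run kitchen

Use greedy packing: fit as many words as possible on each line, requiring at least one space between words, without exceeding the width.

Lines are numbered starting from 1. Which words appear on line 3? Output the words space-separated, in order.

Answer: bus milk

Derivation:
Line 1: ['clean', 'bean'] (min_width=10, slack=2)
Line 2: ['so', 'vector'] (min_width=9, slack=3)
Line 3: ['bus', 'milk'] (min_width=8, slack=4)
Line 4: ['network', 'ant'] (min_width=11, slack=1)
Line 5: ['sky', 'no', 'plane'] (min_width=12, slack=0)
Line 6: ['festival'] (min_width=8, slack=4)
Line 7: ['paper', 'sky'] (min_width=9, slack=3)
Line 8: ['run', 'kitchen'] (min_width=11, slack=1)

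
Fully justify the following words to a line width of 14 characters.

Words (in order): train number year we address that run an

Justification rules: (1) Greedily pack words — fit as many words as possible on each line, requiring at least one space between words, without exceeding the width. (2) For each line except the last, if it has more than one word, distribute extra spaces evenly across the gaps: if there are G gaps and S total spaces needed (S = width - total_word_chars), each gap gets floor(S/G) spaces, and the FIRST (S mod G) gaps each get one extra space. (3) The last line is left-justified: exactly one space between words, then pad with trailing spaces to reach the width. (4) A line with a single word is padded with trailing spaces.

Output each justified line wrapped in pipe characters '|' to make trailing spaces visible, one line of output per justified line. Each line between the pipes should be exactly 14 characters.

Answer: |train   number|
|year        we|
|address   that|
|run an        |

Derivation:
Line 1: ['train', 'number'] (min_width=12, slack=2)
Line 2: ['year', 'we'] (min_width=7, slack=7)
Line 3: ['address', 'that'] (min_width=12, slack=2)
Line 4: ['run', 'an'] (min_width=6, slack=8)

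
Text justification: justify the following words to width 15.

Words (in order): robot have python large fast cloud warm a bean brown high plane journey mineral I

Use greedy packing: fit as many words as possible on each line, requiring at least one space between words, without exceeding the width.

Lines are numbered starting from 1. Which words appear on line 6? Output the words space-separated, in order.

Answer: journey mineral

Derivation:
Line 1: ['robot', 'have'] (min_width=10, slack=5)
Line 2: ['python', 'large'] (min_width=12, slack=3)
Line 3: ['fast', 'cloud', 'warm'] (min_width=15, slack=0)
Line 4: ['a', 'bean', 'brown'] (min_width=12, slack=3)
Line 5: ['high', 'plane'] (min_width=10, slack=5)
Line 6: ['journey', 'mineral'] (min_width=15, slack=0)
Line 7: ['I'] (min_width=1, slack=14)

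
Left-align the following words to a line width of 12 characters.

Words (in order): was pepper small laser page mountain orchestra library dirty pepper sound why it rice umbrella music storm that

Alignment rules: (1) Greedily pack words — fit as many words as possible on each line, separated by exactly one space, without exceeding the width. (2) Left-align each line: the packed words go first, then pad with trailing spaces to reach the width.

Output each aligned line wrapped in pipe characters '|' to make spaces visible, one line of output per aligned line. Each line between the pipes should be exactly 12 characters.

Answer: |was pepper  |
|small laser |
|page        |
|mountain    |
|orchestra   |
|library     |
|dirty pepper|
|sound why it|
|rice        |
|umbrella    |
|music storm |
|that        |

Derivation:
Line 1: ['was', 'pepper'] (min_width=10, slack=2)
Line 2: ['small', 'laser'] (min_width=11, slack=1)
Line 3: ['page'] (min_width=4, slack=8)
Line 4: ['mountain'] (min_width=8, slack=4)
Line 5: ['orchestra'] (min_width=9, slack=3)
Line 6: ['library'] (min_width=7, slack=5)
Line 7: ['dirty', 'pepper'] (min_width=12, slack=0)
Line 8: ['sound', 'why', 'it'] (min_width=12, slack=0)
Line 9: ['rice'] (min_width=4, slack=8)
Line 10: ['umbrella'] (min_width=8, slack=4)
Line 11: ['music', 'storm'] (min_width=11, slack=1)
Line 12: ['that'] (min_width=4, slack=8)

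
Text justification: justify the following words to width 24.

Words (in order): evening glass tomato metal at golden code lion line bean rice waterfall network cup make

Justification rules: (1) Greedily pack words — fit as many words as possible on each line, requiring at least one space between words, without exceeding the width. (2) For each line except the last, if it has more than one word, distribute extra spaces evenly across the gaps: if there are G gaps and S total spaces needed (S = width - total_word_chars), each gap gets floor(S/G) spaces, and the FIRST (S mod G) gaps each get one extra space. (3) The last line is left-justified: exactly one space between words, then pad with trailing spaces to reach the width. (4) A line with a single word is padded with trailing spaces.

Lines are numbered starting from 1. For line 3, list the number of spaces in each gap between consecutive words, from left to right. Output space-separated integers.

Answer: 3 3 2

Derivation:
Line 1: ['evening', 'glass', 'tomato'] (min_width=20, slack=4)
Line 2: ['metal', 'at', 'golden', 'code'] (min_width=20, slack=4)
Line 3: ['lion', 'line', 'bean', 'rice'] (min_width=19, slack=5)
Line 4: ['waterfall', 'network', 'cup'] (min_width=21, slack=3)
Line 5: ['make'] (min_width=4, slack=20)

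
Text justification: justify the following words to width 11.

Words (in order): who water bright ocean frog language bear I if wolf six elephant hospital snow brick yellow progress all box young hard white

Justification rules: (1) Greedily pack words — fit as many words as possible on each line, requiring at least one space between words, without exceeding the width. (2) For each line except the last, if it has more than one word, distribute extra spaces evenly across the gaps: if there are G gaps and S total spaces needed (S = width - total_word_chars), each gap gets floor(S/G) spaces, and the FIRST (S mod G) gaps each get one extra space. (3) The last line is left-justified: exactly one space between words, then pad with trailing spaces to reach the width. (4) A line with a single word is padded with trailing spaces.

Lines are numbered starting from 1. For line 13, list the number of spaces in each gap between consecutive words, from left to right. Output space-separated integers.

Line 1: ['who', 'water'] (min_width=9, slack=2)
Line 2: ['bright'] (min_width=6, slack=5)
Line 3: ['ocean', 'frog'] (min_width=10, slack=1)
Line 4: ['language'] (min_width=8, slack=3)
Line 5: ['bear', 'I', 'if'] (min_width=9, slack=2)
Line 6: ['wolf', 'six'] (min_width=8, slack=3)
Line 7: ['elephant'] (min_width=8, slack=3)
Line 8: ['hospital'] (min_width=8, slack=3)
Line 9: ['snow', 'brick'] (min_width=10, slack=1)
Line 10: ['yellow'] (min_width=6, slack=5)
Line 11: ['progress'] (min_width=8, slack=3)
Line 12: ['all', 'box'] (min_width=7, slack=4)
Line 13: ['young', 'hard'] (min_width=10, slack=1)
Line 14: ['white'] (min_width=5, slack=6)

Answer: 2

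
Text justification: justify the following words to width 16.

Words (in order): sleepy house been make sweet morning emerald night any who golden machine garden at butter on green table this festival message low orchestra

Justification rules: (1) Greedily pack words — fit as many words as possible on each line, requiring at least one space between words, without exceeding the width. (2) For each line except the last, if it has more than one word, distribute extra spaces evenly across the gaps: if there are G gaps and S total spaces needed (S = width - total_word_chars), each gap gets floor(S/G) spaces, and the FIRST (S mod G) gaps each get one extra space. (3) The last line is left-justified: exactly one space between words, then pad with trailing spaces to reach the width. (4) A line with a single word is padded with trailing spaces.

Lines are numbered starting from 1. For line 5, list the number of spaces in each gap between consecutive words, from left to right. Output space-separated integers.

Answer: 3

Derivation:
Line 1: ['sleepy', 'house'] (min_width=12, slack=4)
Line 2: ['been', 'make', 'sweet'] (min_width=15, slack=1)
Line 3: ['morning', 'emerald'] (min_width=15, slack=1)
Line 4: ['night', 'any', 'who'] (min_width=13, slack=3)
Line 5: ['golden', 'machine'] (min_width=14, slack=2)
Line 6: ['garden', 'at', 'butter'] (min_width=16, slack=0)
Line 7: ['on', 'green', 'table'] (min_width=14, slack=2)
Line 8: ['this', 'festival'] (min_width=13, slack=3)
Line 9: ['message', 'low'] (min_width=11, slack=5)
Line 10: ['orchestra'] (min_width=9, slack=7)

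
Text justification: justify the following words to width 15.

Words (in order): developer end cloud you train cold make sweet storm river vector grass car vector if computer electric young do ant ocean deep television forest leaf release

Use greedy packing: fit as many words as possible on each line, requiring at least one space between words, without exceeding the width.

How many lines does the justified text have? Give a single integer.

Answer: 12

Derivation:
Line 1: ['developer', 'end'] (min_width=13, slack=2)
Line 2: ['cloud', 'you', 'train'] (min_width=15, slack=0)
Line 3: ['cold', 'make', 'sweet'] (min_width=15, slack=0)
Line 4: ['storm', 'river'] (min_width=11, slack=4)
Line 5: ['vector', 'grass'] (min_width=12, slack=3)
Line 6: ['car', 'vector', 'if'] (min_width=13, slack=2)
Line 7: ['computer'] (min_width=8, slack=7)
Line 8: ['electric', 'young'] (min_width=14, slack=1)
Line 9: ['do', 'ant', 'ocean'] (min_width=12, slack=3)
Line 10: ['deep', 'television'] (min_width=15, slack=0)
Line 11: ['forest', 'leaf'] (min_width=11, slack=4)
Line 12: ['release'] (min_width=7, slack=8)
Total lines: 12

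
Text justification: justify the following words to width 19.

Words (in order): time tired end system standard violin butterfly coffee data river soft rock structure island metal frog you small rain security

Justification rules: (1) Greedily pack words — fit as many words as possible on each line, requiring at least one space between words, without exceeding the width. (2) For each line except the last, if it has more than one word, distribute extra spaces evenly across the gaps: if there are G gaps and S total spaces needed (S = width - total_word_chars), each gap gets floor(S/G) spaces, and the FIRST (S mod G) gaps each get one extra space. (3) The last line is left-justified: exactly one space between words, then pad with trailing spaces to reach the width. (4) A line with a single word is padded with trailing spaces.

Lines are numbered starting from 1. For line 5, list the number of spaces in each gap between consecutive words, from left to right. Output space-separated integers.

Answer: 1 1

Derivation:
Line 1: ['time', 'tired', 'end'] (min_width=14, slack=5)
Line 2: ['system', 'standard'] (min_width=15, slack=4)
Line 3: ['violin', 'butterfly'] (min_width=16, slack=3)
Line 4: ['coffee', 'data', 'river'] (min_width=17, slack=2)
Line 5: ['soft', 'rock', 'structure'] (min_width=19, slack=0)
Line 6: ['island', 'metal', 'frog'] (min_width=17, slack=2)
Line 7: ['you', 'small', 'rain'] (min_width=14, slack=5)
Line 8: ['security'] (min_width=8, slack=11)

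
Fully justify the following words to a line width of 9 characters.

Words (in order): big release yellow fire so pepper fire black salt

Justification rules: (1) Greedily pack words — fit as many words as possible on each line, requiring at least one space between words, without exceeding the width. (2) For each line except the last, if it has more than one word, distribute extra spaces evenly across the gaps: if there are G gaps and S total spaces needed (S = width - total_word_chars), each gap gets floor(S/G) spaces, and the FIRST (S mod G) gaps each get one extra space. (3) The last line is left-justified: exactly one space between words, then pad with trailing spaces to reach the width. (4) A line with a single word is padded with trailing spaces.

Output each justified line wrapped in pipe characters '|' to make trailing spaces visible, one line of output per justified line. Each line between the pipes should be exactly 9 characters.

Line 1: ['big'] (min_width=3, slack=6)
Line 2: ['release'] (min_width=7, slack=2)
Line 3: ['yellow'] (min_width=6, slack=3)
Line 4: ['fire', 'so'] (min_width=7, slack=2)
Line 5: ['pepper'] (min_width=6, slack=3)
Line 6: ['fire'] (min_width=4, slack=5)
Line 7: ['black'] (min_width=5, slack=4)
Line 8: ['salt'] (min_width=4, slack=5)

Answer: |big      |
|release  |
|yellow   |
|fire   so|
|pepper   |
|fire     |
|black    |
|salt     |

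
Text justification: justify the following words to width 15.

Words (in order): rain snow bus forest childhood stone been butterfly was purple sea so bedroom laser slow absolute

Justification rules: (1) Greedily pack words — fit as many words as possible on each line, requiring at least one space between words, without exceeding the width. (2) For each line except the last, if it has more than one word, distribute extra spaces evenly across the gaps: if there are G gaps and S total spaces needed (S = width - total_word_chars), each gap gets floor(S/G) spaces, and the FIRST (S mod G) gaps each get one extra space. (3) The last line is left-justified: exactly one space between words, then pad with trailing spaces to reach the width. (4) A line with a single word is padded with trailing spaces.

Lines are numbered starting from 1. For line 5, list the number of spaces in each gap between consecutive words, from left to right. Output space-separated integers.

Line 1: ['rain', 'snow', 'bus'] (min_width=13, slack=2)
Line 2: ['forest'] (min_width=6, slack=9)
Line 3: ['childhood', 'stone'] (min_width=15, slack=0)
Line 4: ['been', 'butterfly'] (min_width=14, slack=1)
Line 5: ['was', 'purple', 'sea'] (min_width=14, slack=1)
Line 6: ['so', 'bedroom'] (min_width=10, slack=5)
Line 7: ['laser', 'slow'] (min_width=10, slack=5)
Line 8: ['absolute'] (min_width=8, slack=7)

Answer: 2 1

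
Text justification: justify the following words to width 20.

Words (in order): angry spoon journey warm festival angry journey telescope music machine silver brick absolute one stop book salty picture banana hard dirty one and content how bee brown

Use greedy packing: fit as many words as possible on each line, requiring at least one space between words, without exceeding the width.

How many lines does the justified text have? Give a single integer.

Line 1: ['angry', 'spoon', 'journey'] (min_width=19, slack=1)
Line 2: ['warm', 'festival', 'angry'] (min_width=19, slack=1)
Line 3: ['journey', 'telescope'] (min_width=17, slack=3)
Line 4: ['music', 'machine', 'silver'] (min_width=20, slack=0)
Line 5: ['brick', 'absolute', 'one'] (min_width=18, slack=2)
Line 6: ['stop', 'book', 'salty'] (min_width=15, slack=5)
Line 7: ['picture', 'banana', 'hard'] (min_width=19, slack=1)
Line 8: ['dirty', 'one', 'and'] (min_width=13, slack=7)
Line 9: ['content', 'how', 'bee'] (min_width=15, slack=5)
Line 10: ['brown'] (min_width=5, slack=15)
Total lines: 10

Answer: 10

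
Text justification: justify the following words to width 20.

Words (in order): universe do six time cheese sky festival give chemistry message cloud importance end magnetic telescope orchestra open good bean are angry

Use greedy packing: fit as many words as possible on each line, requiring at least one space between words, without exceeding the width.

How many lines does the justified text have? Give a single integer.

Answer: 8

Derivation:
Line 1: ['universe', 'do', 'six', 'time'] (min_width=20, slack=0)
Line 2: ['cheese', 'sky', 'festival'] (min_width=19, slack=1)
Line 3: ['give', 'chemistry'] (min_width=14, slack=6)
Line 4: ['message', 'cloud'] (min_width=13, slack=7)
Line 5: ['importance', 'end'] (min_width=14, slack=6)
Line 6: ['magnetic', 'telescope'] (min_width=18, slack=2)
Line 7: ['orchestra', 'open', 'good'] (min_width=19, slack=1)
Line 8: ['bean', 'are', 'angry'] (min_width=14, slack=6)
Total lines: 8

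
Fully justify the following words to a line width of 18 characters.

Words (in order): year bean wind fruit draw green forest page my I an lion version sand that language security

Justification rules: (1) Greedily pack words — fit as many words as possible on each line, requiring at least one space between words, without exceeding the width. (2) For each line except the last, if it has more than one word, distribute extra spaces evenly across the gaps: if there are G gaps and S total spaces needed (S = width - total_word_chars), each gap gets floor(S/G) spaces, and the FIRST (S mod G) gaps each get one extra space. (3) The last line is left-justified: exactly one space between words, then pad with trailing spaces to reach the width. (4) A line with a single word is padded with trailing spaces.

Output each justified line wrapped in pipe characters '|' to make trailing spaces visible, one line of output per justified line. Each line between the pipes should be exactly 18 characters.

Line 1: ['year', 'bean', 'wind'] (min_width=14, slack=4)
Line 2: ['fruit', 'draw', 'green'] (min_width=16, slack=2)
Line 3: ['forest', 'page', 'my', 'I'] (min_width=16, slack=2)
Line 4: ['an', 'lion', 'version'] (min_width=15, slack=3)
Line 5: ['sand', 'that', 'language'] (min_width=18, slack=0)
Line 6: ['security'] (min_width=8, slack=10)

Answer: |year   bean   wind|
|fruit  draw  green|
|forest  page  my I|
|an   lion  version|
|sand that language|
|security          |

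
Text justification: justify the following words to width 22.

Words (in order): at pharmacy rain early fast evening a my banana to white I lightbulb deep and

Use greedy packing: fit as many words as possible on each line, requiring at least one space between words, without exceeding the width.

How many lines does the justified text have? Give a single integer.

Answer: 4

Derivation:
Line 1: ['at', 'pharmacy', 'rain', 'early'] (min_width=22, slack=0)
Line 2: ['fast', 'evening', 'a', 'my'] (min_width=17, slack=5)
Line 3: ['banana', 'to', 'white', 'I'] (min_width=17, slack=5)
Line 4: ['lightbulb', 'deep', 'and'] (min_width=18, slack=4)
Total lines: 4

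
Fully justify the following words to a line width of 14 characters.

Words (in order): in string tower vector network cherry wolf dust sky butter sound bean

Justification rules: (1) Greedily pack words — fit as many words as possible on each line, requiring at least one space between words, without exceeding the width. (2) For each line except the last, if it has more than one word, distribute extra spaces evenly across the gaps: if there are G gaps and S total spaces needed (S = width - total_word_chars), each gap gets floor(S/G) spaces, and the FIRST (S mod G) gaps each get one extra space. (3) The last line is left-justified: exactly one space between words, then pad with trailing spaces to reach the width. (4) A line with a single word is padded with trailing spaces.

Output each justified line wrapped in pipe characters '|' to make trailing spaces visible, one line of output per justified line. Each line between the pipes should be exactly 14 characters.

Line 1: ['in', 'string'] (min_width=9, slack=5)
Line 2: ['tower', 'vector'] (min_width=12, slack=2)
Line 3: ['network', 'cherry'] (min_width=14, slack=0)
Line 4: ['wolf', 'dust', 'sky'] (min_width=13, slack=1)
Line 5: ['butter', 'sound'] (min_width=12, slack=2)
Line 6: ['bean'] (min_width=4, slack=10)

Answer: |in      string|
|tower   vector|
|network cherry|
|wolf  dust sky|
|butter   sound|
|bean          |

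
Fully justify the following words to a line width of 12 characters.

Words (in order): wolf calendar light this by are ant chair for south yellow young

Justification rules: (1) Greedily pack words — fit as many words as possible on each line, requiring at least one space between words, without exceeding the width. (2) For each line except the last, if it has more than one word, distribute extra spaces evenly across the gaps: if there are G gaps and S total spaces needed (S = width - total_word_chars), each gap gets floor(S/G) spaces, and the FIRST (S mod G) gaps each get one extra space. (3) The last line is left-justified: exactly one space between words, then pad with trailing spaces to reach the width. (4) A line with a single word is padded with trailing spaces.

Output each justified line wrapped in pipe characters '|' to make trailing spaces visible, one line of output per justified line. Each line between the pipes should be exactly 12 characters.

Answer: |wolf        |
|calendar    |
|light   this|
|by  are  ant|
|chair    for|
|south yellow|
|young       |

Derivation:
Line 1: ['wolf'] (min_width=4, slack=8)
Line 2: ['calendar'] (min_width=8, slack=4)
Line 3: ['light', 'this'] (min_width=10, slack=2)
Line 4: ['by', 'are', 'ant'] (min_width=10, slack=2)
Line 5: ['chair', 'for'] (min_width=9, slack=3)
Line 6: ['south', 'yellow'] (min_width=12, slack=0)
Line 7: ['young'] (min_width=5, slack=7)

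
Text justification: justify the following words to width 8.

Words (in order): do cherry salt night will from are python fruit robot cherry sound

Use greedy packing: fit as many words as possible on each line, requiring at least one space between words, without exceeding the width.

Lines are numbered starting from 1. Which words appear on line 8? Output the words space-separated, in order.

Line 1: ['do'] (min_width=2, slack=6)
Line 2: ['cherry'] (min_width=6, slack=2)
Line 3: ['salt'] (min_width=4, slack=4)
Line 4: ['night'] (min_width=5, slack=3)
Line 5: ['will'] (min_width=4, slack=4)
Line 6: ['from', 'are'] (min_width=8, slack=0)
Line 7: ['python'] (min_width=6, slack=2)
Line 8: ['fruit'] (min_width=5, slack=3)
Line 9: ['robot'] (min_width=5, slack=3)
Line 10: ['cherry'] (min_width=6, slack=2)
Line 11: ['sound'] (min_width=5, slack=3)

Answer: fruit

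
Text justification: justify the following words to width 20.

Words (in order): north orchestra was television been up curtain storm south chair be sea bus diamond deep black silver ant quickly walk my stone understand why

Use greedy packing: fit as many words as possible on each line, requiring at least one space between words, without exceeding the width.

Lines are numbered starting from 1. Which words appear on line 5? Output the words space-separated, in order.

Line 1: ['north', 'orchestra', 'was'] (min_width=19, slack=1)
Line 2: ['television', 'been', 'up'] (min_width=18, slack=2)
Line 3: ['curtain', 'storm', 'south'] (min_width=19, slack=1)
Line 4: ['chair', 'be', 'sea', 'bus'] (min_width=16, slack=4)
Line 5: ['diamond', 'deep', 'black'] (min_width=18, slack=2)
Line 6: ['silver', 'ant', 'quickly'] (min_width=18, slack=2)
Line 7: ['walk', 'my', 'stone'] (min_width=13, slack=7)
Line 8: ['understand', 'why'] (min_width=14, slack=6)

Answer: diamond deep black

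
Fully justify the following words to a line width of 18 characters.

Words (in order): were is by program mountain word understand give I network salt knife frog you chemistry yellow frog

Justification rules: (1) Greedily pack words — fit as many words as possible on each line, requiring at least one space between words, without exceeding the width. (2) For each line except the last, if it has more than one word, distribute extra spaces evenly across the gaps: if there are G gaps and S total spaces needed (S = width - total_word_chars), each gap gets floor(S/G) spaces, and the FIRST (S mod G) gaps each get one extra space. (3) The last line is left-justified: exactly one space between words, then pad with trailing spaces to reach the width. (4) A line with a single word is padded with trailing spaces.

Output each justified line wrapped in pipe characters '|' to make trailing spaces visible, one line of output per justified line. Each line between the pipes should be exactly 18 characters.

Line 1: ['were', 'is', 'by', 'program'] (min_width=18, slack=0)
Line 2: ['mountain', 'word'] (min_width=13, slack=5)
Line 3: ['understand', 'give', 'I'] (min_width=17, slack=1)
Line 4: ['network', 'salt', 'knife'] (min_width=18, slack=0)
Line 5: ['frog', 'you', 'chemistry'] (min_width=18, slack=0)
Line 6: ['yellow', 'frog'] (min_width=11, slack=7)

Answer: |were is by program|
|mountain      word|
|understand  give I|
|network salt knife|
|frog you chemistry|
|yellow frog       |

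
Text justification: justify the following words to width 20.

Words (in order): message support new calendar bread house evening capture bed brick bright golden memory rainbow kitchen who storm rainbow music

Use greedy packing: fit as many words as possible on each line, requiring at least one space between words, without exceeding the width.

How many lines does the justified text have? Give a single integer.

Line 1: ['message', 'support', 'new'] (min_width=19, slack=1)
Line 2: ['calendar', 'bread', 'house'] (min_width=20, slack=0)
Line 3: ['evening', 'capture', 'bed'] (min_width=19, slack=1)
Line 4: ['brick', 'bright', 'golden'] (min_width=19, slack=1)
Line 5: ['memory', 'rainbow'] (min_width=14, slack=6)
Line 6: ['kitchen', 'who', 'storm'] (min_width=17, slack=3)
Line 7: ['rainbow', 'music'] (min_width=13, slack=7)
Total lines: 7

Answer: 7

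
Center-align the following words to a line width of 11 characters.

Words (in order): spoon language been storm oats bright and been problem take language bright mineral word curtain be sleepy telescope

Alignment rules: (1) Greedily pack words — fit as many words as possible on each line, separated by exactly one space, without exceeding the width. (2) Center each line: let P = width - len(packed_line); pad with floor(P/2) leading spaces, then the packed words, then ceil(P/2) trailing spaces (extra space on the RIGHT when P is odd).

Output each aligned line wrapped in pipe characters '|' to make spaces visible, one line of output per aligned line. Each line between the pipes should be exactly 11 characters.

Line 1: ['spoon'] (min_width=5, slack=6)
Line 2: ['language'] (min_width=8, slack=3)
Line 3: ['been', 'storm'] (min_width=10, slack=1)
Line 4: ['oats', 'bright'] (min_width=11, slack=0)
Line 5: ['and', 'been'] (min_width=8, slack=3)
Line 6: ['problem'] (min_width=7, slack=4)
Line 7: ['take'] (min_width=4, slack=7)
Line 8: ['language'] (min_width=8, slack=3)
Line 9: ['bright'] (min_width=6, slack=5)
Line 10: ['mineral'] (min_width=7, slack=4)
Line 11: ['word'] (min_width=4, slack=7)
Line 12: ['curtain', 'be'] (min_width=10, slack=1)
Line 13: ['sleepy'] (min_width=6, slack=5)
Line 14: ['telescope'] (min_width=9, slack=2)

Answer: |   spoon   |
| language  |
|been storm |
|oats bright|
| and been  |
|  problem  |
|   take    |
| language  |
|  bright   |
|  mineral  |
|   word    |
|curtain be |
|  sleepy   |
| telescope |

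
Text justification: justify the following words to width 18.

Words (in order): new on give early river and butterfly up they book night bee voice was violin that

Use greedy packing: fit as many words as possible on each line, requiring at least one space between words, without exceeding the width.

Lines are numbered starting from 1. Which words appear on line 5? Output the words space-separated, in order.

Line 1: ['new', 'on', 'give', 'early'] (min_width=17, slack=1)
Line 2: ['river', 'and'] (min_width=9, slack=9)
Line 3: ['butterfly', 'up', 'they'] (min_width=17, slack=1)
Line 4: ['book', 'night', 'bee'] (min_width=14, slack=4)
Line 5: ['voice', 'was', 'violin'] (min_width=16, slack=2)
Line 6: ['that'] (min_width=4, slack=14)

Answer: voice was violin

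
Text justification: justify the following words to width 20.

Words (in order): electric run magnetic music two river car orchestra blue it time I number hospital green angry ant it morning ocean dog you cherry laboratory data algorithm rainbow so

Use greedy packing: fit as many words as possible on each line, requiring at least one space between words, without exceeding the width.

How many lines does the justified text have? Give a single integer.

Answer: 10

Derivation:
Line 1: ['electric', 'run'] (min_width=12, slack=8)
Line 2: ['magnetic', 'music', 'two'] (min_width=18, slack=2)
Line 3: ['river', 'car', 'orchestra'] (min_width=19, slack=1)
Line 4: ['blue', 'it', 'time', 'I'] (min_width=14, slack=6)
Line 5: ['number', 'hospital'] (min_width=15, slack=5)
Line 6: ['green', 'angry', 'ant', 'it'] (min_width=18, slack=2)
Line 7: ['morning', 'ocean', 'dog'] (min_width=17, slack=3)
Line 8: ['you', 'cherry'] (min_width=10, slack=10)
Line 9: ['laboratory', 'data'] (min_width=15, slack=5)
Line 10: ['algorithm', 'rainbow', 'so'] (min_width=20, slack=0)
Total lines: 10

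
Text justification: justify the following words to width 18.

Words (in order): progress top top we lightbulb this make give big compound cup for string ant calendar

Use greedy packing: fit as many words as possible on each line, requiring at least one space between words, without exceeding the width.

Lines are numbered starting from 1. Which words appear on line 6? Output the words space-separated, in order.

Answer: calendar

Derivation:
Line 1: ['progress', 'top', 'top'] (min_width=16, slack=2)
Line 2: ['we', 'lightbulb', 'this'] (min_width=17, slack=1)
Line 3: ['make', 'give', 'big'] (min_width=13, slack=5)
Line 4: ['compound', 'cup', 'for'] (min_width=16, slack=2)
Line 5: ['string', 'ant'] (min_width=10, slack=8)
Line 6: ['calendar'] (min_width=8, slack=10)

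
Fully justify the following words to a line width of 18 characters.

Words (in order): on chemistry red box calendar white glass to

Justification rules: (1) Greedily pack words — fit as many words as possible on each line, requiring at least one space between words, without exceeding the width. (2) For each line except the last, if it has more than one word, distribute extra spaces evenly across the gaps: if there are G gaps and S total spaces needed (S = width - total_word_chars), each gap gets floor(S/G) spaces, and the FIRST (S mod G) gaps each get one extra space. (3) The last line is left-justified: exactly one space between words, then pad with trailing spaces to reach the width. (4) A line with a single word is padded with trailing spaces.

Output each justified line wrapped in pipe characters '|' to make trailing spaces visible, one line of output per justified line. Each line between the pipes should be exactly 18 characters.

Answer: |on  chemistry  red|
|box calendar white|
|glass to          |

Derivation:
Line 1: ['on', 'chemistry', 'red'] (min_width=16, slack=2)
Line 2: ['box', 'calendar', 'white'] (min_width=18, slack=0)
Line 3: ['glass', 'to'] (min_width=8, slack=10)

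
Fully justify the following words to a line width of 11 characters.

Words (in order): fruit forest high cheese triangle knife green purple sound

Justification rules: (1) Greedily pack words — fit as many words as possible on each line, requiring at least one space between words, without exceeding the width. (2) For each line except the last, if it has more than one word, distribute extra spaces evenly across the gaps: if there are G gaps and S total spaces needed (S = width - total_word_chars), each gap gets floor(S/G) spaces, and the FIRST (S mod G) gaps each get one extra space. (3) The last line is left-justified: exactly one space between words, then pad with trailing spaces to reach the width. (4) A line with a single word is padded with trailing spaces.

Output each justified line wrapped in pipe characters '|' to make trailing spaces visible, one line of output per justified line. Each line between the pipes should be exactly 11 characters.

Answer: |fruit      |
|forest high|
|cheese     |
|triangle   |
|knife green|
|purple     |
|sound      |

Derivation:
Line 1: ['fruit'] (min_width=5, slack=6)
Line 2: ['forest', 'high'] (min_width=11, slack=0)
Line 3: ['cheese'] (min_width=6, slack=5)
Line 4: ['triangle'] (min_width=8, slack=3)
Line 5: ['knife', 'green'] (min_width=11, slack=0)
Line 6: ['purple'] (min_width=6, slack=5)
Line 7: ['sound'] (min_width=5, slack=6)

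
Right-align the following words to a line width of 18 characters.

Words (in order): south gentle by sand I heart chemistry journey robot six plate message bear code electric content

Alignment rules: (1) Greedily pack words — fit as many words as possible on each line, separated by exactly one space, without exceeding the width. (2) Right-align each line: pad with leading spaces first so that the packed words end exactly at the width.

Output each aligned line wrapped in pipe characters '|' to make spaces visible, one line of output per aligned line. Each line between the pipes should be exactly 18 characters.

Line 1: ['south', 'gentle', 'by'] (min_width=15, slack=3)
Line 2: ['sand', 'I', 'heart'] (min_width=12, slack=6)
Line 3: ['chemistry', 'journey'] (min_width=17, slack=1)
Line 4: ['robot', 'six', 'plate'] (min_width=15, slack=3)
Line 5: ['message', 'bear', 'code'] (min_width=17, slack=1)
Line 6: ['electric', 'content'] (min_width=16, slack=2)

Answer: |   south gentle by|
|      sand I heart|
| chemistry journey|
|   robot six plate|
| message bear code|
|  electric content|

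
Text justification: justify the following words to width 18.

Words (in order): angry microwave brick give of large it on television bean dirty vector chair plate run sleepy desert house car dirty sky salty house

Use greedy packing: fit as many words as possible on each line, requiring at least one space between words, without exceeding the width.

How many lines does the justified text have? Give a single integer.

Line 1: ['angry', 'microwave'] (min_width=15, slack=3)
Line 2: ['brick', 'give', 'of'] (min_width=13, slack=5)
Line 3: ['large', 'it', 'on'] (min_width=11, slack=7)
Line 4: ['television', 'bean'] (min_width=15, slack=3)
Line 5: ['dirty', 'vector', 'chair'] (min_width=18, slack=0)
Line 6: ['plate', 'run', 'sleepy'] (min_width=16, slack=2)
Line 7: ['desert', 'house', 'car'] (min_width=16, slack=2)
Line 8: ['dirty', 'sky', 'salty'] (min_width=15, slack=3)
Line 9: ['house'] (min_width=5, slack=13)
Total lines: 9

Answer: 9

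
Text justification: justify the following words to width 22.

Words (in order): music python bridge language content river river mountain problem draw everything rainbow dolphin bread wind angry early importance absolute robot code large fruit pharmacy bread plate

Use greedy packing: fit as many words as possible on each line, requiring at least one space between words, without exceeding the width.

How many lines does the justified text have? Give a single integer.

Answer: 9

Derivation:
Line 1: ['music', 'python', 'bridge'] (min_width=19, slack=3)
Line 2: ['language', 'content', 'river'] (min_width=22, slack=0)
Line 3: ['river', 'mountain', 'problem'] (min_width=22, slack=0)
Line 4: ['draw', 'everything'] (min_width=15, slack=7)
Line 5: ['rainbow', 'dolphin', 'bread'] (min_width=21, slack=1)
Line 6: ['wind', 'angry', 'early'] (min_width=16, slack=6)
Line 7: ['importance', 'absolute'] (min_width=19, slack=3)
Line 8: ['robot', 'code', 'large', 'fruit'] (min_width=22, slack=0)
Line 9: ['pharmacy', 'bread', 'plate'] (min_width=20, slack=2)
Total lines: 9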